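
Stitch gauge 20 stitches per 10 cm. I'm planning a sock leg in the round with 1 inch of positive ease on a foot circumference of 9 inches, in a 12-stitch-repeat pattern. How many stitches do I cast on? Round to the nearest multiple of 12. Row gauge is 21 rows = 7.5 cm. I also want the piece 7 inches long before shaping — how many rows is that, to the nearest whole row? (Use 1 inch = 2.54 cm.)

Finished = 9 + 1 = 10 inches.
10 inches × 2.54 = 25.40 cm.
20/10 = 2 sts per cm; 25.40 × 2 = 50.80 sts.
Nearest multiple of 12 → 48.
7 inches = 17.78 cm; × 2.8 = 49.78 → 50 rows.

Cast on 48 stitches; work 50 rows.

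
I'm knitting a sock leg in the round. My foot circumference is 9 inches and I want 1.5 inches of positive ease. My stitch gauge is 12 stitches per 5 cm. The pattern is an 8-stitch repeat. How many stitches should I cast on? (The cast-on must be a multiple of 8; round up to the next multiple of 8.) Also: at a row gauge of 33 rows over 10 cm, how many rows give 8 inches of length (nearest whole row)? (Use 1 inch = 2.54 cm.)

Finished = 9 + 1.5 = 10.5 inches.
10.5 inches × 2.54 = 26.67 cm.
12/5 = 2.4 sts per cm; 26.67 × 2.4 = 64.01 sts.
Next multiple of 8 → 72.
8 inches = 20.32 cm; × 3.3 = 67.06 → 67 rows.

Cast on 72 stitches; work 67 rows.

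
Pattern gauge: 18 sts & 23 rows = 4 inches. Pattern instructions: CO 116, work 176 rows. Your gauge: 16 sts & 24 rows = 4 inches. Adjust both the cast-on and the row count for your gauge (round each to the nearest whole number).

Cast on 103 stitches; work 184 rows.

Stitches: 116 × 16/18 = 103.11 → 103.
Rows: 176 × 24/23 = 183.65 → 184.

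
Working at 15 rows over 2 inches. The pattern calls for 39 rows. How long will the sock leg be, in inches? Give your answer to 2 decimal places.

5.20 inches.

15 rows / 2 inch = 7.5 rows per inch.
39 / 7.5 = 5.200 inches.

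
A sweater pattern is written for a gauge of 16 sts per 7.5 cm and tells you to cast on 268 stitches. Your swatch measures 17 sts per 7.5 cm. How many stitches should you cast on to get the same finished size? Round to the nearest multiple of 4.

Scale factor = 17 / 16 = 1.062.
268 × 17 / 16 = 284.75 sts.
→ 284 sts.

CO 284 sts.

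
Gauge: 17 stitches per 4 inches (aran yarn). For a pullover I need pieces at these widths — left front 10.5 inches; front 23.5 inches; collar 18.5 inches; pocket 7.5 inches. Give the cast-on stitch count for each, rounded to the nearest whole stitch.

left front 45; front 100; collar 79; pocket 32.

Rate = 17/4 = 4.25 sts per in.
left front: 10.5 × 4.25 = 44.62 → 45.
front: 23.5 × 4.25 = 99.88 → 100.
collar: 18.5 × 4.25 = 78.62 → 79.
pocket: 7.5 × 4.25 = 31.88 → 32.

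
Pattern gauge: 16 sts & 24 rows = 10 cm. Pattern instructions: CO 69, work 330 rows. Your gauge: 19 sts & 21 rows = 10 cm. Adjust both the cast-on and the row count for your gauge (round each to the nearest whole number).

Stitches: 69 × 19/16 = 81.94 → 82.
Rows: 330 × 21/24 = 288.75 → 289.

Cast on 82 stitches; work 289 rows.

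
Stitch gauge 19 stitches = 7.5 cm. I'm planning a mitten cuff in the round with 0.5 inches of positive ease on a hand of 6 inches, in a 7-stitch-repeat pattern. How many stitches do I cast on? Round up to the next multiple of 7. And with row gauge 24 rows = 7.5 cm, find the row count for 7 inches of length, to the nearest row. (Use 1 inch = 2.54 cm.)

Finished = 6 + 0.5 = 6.5 inches.
6.5 inches × 2.54 = 16.51 cm.
19/7.5 = 2.533 sts per cm; 16.51 × 2.533 = 41.83 sts.
Next multiple of 7 → 42.
7 inches = 17.78 cm; × 3.2 = 56.90 → 57 rows.

Cast on 42 stitches; work 57 rows.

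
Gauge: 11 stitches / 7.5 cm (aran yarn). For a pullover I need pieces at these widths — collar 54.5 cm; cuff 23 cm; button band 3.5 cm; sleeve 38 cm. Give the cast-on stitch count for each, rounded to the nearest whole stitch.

Rate = 11/7.5 = 1.467 sts per cm.
collar: 54.5 × 1.467 = 79.93 → 80.
cuff: 23 × 1.467 = 33.73 → 34.
button band: 3.5 × 1.467 = 5.13 → 5.
sleeve: 38 × 1.467 = 55.73 → 56.

collar 80; cuff 34; button band 5; sleeve 56.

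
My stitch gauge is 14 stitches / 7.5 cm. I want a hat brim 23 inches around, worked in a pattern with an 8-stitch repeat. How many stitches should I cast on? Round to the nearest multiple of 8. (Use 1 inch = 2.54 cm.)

112 stitches.

23 in = 23 × 2.54 = 58.42 cm.
14 / 7.5 = 1.867 sts/cm.
58.42 × 1.867 = 109.05 sts.
→ 112.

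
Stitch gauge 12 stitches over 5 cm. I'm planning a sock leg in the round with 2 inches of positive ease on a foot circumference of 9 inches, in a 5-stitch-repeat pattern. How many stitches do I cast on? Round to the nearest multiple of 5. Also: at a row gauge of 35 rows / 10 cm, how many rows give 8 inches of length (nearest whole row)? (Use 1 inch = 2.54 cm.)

Cast on 65 stitches; work 71 rows.

Finished = 9 + 2 = 11 inches.
11 inches × 2.54 = 27.94 cm.
12/5 = 2.4 sts per cm; 27.94 × 2.4 = 67.06 sts.
Nearest multiple of 5 → 65.
8 inches = 20.32 cm; × 3.5 = 71.12 → 71 rows.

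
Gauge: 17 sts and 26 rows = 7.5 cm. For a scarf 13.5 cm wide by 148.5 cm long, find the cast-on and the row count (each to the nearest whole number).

Cast on 31 stitches and work 515 rows.

Stitch gauge = 17/7.5 = 2.267 sts/cm; 13.5 × 2.267 = 30.60 → 31 sts.
Row gauge = 26/7.5 = 3.467 rows/cm; 148.5 × 3.467 = 514.80 → 515 rows.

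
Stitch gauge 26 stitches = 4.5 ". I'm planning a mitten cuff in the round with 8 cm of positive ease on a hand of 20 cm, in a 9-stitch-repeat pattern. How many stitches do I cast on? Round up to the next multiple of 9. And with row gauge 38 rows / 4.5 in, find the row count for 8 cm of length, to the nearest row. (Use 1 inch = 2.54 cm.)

Cast on 72 stitches; work 27 rows.

Finished = 20 + 8 = 28 cm.
28 cm × 1/2.54 = 11.02 inches.
26/4.5 = 5.778 sts per in; 11.02 × 5.778 = 63.69 sts.
Next multiple of 9 → 72.
8 cm = 3.15 inches; × 8.444 = 26.60 → 27 rows.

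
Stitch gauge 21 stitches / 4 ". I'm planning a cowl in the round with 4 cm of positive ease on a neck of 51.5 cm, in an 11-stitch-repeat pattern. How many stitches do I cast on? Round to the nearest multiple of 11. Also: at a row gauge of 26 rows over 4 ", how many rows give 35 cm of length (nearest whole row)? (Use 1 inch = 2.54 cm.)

Finished = 51.5 + 4 = 55.5 cm.
55.5 cm × 1/2.54 = 21.85 inches.
21/4 = 5.25 sts per in; 21.85 × 5.25 = 114.71 sts.
Nearest multiple of 11 → 110.
35 cm = 13.78 inches; × 6.5 = 89.57 → 90 rows.

Cast on 110 stitches; work 90 rows.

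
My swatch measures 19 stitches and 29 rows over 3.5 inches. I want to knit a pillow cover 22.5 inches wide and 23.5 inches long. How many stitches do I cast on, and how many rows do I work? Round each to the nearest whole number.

Cast on 122 stitches and work 195 rows.

Stitch gauge = 19/3.5 = 5.429 sts/in; 22.5 × 5.429 = 122.14 → 122 sts.
Row gauge = 29/3.5 = 8.286 rows/in; 23.5 × 8.286 = 194.71 → 195 rows.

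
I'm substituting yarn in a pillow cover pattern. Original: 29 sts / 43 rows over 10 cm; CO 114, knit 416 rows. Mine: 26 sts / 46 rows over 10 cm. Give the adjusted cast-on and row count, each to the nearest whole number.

Cast on 102 stitches; work 445 rows.

Stitches: 114 × 26/29 = 102.21 → 102.
Rows: 416 × 46/43 = 445.02 → 445.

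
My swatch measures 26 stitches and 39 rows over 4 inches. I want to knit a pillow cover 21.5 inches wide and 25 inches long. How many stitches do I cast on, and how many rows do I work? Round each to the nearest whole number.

Stitch gauge = 26/4 = 6.5 sts/in; 21.5 × 6.5 = 139.75 → 140 sts.
Row gauge = 39/4 = 9.75 rows/in; 25 × 9.75 = 243.75 → 244 rows.

Cast on 140 stitches and work 244 rows.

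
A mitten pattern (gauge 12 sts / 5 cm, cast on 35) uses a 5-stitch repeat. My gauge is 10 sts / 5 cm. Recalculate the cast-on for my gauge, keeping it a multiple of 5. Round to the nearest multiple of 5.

35 × 10 / 12 = 29.17.
Nearest multiple of 5: 30.

CO 30 sts.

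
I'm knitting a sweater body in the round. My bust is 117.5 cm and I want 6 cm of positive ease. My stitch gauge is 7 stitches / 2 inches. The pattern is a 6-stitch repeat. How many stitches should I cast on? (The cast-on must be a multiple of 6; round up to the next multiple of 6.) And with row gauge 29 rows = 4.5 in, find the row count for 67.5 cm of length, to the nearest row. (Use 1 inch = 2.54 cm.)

Finished = 117.5 + 6 = 123.5 cm.
123.5 cm × 1/2.54 = 48.62 inches.
7/2 = 3.5 sts per in; 48.62 × 3.5 = 170.18 sts.
Next multiple of 6 → 174.
67.5 cm = 26.57 inches; × 6.444 = 171.26 → 171 rows.

Cast on 174 stitches; work 171 rows.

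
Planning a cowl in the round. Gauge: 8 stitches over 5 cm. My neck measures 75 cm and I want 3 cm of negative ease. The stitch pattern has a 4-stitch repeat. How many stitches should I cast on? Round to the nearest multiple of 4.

Cast on 116 stitches.

Finished = 75 − 3 = 72 cm.
8 / 5 = 1.6 sts/cm.
72 × 1.6 = 115.20 sts.
Nearest multiple of 4: 116.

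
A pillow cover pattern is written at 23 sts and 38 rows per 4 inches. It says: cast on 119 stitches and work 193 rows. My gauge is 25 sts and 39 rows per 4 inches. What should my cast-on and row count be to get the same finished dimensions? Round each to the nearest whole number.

Stitches: 119 × 25/23 = 129.35 → 129.
Rows: 193 × 39/38 = 198.08 → 198.

Cast on 129 stitches; work 198 rows.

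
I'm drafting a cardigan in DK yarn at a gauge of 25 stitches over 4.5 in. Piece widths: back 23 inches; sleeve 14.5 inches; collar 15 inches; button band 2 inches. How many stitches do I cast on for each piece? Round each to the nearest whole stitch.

back 128; sleeve 81; collar 83; button band 11.

Rate = 25/4.5 = 5.556 sts per in.
back: 23 × 5.556 = 127.78 → 128.
sleeve: 14.5 × 5.556 = 80.56 → 81.
collar: 15 × 5.556 = 83.33 → 83.
button band: 2 × 5.556 = 11.11 → 11.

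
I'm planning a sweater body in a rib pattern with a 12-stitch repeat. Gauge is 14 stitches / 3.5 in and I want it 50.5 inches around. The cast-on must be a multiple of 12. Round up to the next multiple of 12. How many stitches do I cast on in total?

14 / 3.5 = 4 sts per inch.
50.5 × 4 = 202.00 sts.
Next multiple of 12: 204.

CO 204 sts.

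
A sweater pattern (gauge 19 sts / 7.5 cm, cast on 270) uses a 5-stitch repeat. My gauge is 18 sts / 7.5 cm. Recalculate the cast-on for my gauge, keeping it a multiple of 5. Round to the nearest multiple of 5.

270 × 18 / 19 = 255.79.
Nearest multiple of 5: 255.

Cast on 255 stitches.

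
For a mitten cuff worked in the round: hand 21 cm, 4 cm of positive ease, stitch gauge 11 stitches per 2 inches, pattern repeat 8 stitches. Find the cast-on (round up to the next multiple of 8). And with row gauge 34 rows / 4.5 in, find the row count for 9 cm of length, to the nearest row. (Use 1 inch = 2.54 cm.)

Finished = 21 + 4 = 25 cm.
25 cm × 1/2.54 = 9.84 inches.
11/2 = 5.5 sts per in; 9.84 × 5.5 = 54.13 sts.
Next multiple of 8 → 56.
9 cm = 3.54 inches; × 7.556 = 26.77 → 27 rows.

Cast on 56 stitches; work 27 rows.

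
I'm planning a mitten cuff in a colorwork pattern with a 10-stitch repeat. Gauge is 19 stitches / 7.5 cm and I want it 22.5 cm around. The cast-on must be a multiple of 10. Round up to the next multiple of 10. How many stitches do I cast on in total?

19 / 7.5 = 2.533 sts per cm.
22.5 × 2.533 = 57.00 sts.
Next multiple of 10: 60.

CO 60 sts.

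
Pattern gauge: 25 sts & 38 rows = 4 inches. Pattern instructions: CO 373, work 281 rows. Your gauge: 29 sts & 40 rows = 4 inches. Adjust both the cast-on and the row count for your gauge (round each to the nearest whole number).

Stitches: 373 × 29/25 = 432.68 → 433.
Rows: 281 × 40/38 = 295.79 → 296.

Cast on 433 stitches; work 296 rows.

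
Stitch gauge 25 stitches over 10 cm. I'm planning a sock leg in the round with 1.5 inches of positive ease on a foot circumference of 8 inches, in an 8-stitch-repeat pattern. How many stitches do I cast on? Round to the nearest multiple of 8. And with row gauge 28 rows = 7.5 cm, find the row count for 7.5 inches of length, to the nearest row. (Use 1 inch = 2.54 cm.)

Cast on 64 stitches; work 71 rows.

Finished = 8 + 1.5 = 9.5 inches.
9.5 inches × 2.54 = 24.13 cm.
25/10 = 2.5 sts per cm; 24.13 × 2.5 = 60.33 sts.
Nearest multiple of 8 → 64.
7.5 inches = 19.05 cm; × 3.733 = 71.12 → 71 rows.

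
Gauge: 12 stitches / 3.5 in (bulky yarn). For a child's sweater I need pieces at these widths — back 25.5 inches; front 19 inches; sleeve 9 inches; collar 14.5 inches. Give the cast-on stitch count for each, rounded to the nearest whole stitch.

Rate = 12/3.5 = 3.429 sts per in.
back: 25.5 × 3.429 = 87.43 → 87.
front: 19 × 3.429 = 65.14 → 65.
sleeve: 9 × 3.429 = 30.86 → 31.
collar: 14.5 × 3.429 = 49.71 → 50.

back 87; front 65; sleeve 31; collar 50.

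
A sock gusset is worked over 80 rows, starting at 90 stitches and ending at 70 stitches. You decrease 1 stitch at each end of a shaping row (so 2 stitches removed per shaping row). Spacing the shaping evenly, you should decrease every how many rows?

Stitches to remove: |70 − 90| = 20.
Shaping rows needed: 20 / 2 = 10.
80 rows / 10 = every 8 rows.

Decrease every 8th row.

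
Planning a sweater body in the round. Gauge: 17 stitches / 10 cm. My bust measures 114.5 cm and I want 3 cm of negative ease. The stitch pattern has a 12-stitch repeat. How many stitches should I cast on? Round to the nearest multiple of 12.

Finished = 114.5 − 3 = 111.5 cm.
17 / 10 = 1.7 sts/cm.
111.5 × 1.7 = 189.55 sts.
Nearest multiple of 12: 192.

192 stitches.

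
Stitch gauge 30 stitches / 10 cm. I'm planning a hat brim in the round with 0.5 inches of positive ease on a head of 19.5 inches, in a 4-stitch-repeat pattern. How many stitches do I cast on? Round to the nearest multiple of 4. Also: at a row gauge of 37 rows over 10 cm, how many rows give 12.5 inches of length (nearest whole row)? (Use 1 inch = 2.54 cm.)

Cast on 152 stitches; work 117 rows.

Finished = 19.5 + 0.5 = 20 inches.
20 inches × 2.54 = 50.80 cm.
30/10 = 3 sts per cm; 50.80 × 3 = 152.40 sts.
Nearest multiple of 4 → 152.
12.5 inches = 31.75 cm; × 3.7 = 117.47 → 117 rows.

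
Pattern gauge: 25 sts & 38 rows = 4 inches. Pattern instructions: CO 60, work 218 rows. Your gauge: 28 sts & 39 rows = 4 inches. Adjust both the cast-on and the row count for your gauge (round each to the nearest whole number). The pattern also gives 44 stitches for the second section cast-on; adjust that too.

Cast on 67 stitches; work 224 rows; second section cast-on 49 stitches.

Stitches: 60 × 28/25 = 67.20 → 67.
Rows: 218 × 39/38 = 223.74 → 224.
second section cast-on: 44 × 28/25 = 49.28 → 49.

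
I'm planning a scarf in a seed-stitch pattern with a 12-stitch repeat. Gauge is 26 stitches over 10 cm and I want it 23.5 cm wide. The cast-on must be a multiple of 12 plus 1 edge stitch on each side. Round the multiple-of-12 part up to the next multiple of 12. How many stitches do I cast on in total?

26 / 10 = 2.6 sts per cm.
23.5 × 2.6 = 61.10 sts.
Less 2 edge sts → 59.10 for the repeat.
Next multiple of 12: 60.
Add back 2 edge sts → 62.

62 stitches.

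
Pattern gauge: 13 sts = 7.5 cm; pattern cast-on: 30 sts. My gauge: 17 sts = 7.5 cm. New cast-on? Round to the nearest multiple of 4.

Scale factor = 17 / 13 = 1.308.
30 × 17 / 13 = 39.23 sts.
→ 40 sts.

40 stitches.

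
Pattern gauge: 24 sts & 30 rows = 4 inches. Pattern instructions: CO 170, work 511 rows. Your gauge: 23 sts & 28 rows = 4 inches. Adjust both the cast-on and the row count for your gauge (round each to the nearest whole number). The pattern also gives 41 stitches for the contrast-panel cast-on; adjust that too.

Cast on 163 stitches; work 477 rows; contrast-panel cast-on 39 stitches.

Stitches: 170 × 23/24 = 162.92 → 163.
Rows: 511 × 28/30 = 476.93 → 477.
contrast-panel cast-on: 41 × 23/24 = 39.29 → 39.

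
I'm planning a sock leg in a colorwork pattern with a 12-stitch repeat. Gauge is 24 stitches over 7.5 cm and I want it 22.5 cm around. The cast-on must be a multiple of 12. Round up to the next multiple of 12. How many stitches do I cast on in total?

CO 72 sts.

24 / 7.5 = 3.2 sts per cm.
22.5 × 3.2 = 72.00 sts.
Next multiple of 12: 72.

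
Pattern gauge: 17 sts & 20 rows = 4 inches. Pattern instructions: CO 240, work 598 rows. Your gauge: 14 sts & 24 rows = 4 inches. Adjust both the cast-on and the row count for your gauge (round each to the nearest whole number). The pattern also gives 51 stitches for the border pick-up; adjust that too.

Stitches: 240 × 14/17 = 197.65 → 198.
Rows: 598 × 24/20 = 717.60 → 718.
border pick-up: 51 × 14/17 = 42.00 → 42.

Cast on 198 stitches; work 718 rows; border pick-up 42 stitches.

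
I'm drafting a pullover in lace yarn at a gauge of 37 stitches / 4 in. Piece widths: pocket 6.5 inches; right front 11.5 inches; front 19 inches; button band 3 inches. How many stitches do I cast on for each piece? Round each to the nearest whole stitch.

pocket 60; right front 106; front 176; button band 28.

Rate = 37/4 = 9.25 sts per in.
pocket: 6.5 × 9.25 = 60.12 → 60.
right front: 11.5 × 9.25 = 106.38 → 106.
front: 19 × 9.25 = 175.75 → 176.
button band: 3 × 9.25 = 27.75 → 28.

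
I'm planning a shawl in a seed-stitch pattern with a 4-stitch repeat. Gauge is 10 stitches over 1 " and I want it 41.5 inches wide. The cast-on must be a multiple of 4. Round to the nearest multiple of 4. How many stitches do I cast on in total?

10 / 1 = 10 sts per inch.
41.5 × 10 = 415.00 sts.
Nearest multiple of 4: 416.

CO 416 sts.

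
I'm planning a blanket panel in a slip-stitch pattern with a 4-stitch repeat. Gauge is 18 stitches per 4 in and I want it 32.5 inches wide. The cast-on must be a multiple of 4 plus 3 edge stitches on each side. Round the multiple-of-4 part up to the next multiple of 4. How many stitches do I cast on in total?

18 / 4 = 4.5 sts per inch.
32.5 × 4.5 = 146.25 sts.
Less 6 edge sts → 140.25 for the repeat.
Next multiple of 4: 144.
Add back 6 edge sts → 150.

CO 150 sts.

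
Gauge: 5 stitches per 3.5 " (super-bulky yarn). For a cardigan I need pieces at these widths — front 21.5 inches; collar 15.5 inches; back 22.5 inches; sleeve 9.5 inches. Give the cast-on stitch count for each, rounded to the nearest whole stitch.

Rate = 5/3.5 = 1.429 sts per in.
front: 21.5 × 1.429 = 30.71 → 31.
collar: 15.5 × 1.429 = 22.14 → 22.
back: 22.5 × 1.429 = 32.14 → 32.
sleeve: 9.5 × 1.429 = 13.57 → 14.

front 31; collar 22; back 32; sleeve 14.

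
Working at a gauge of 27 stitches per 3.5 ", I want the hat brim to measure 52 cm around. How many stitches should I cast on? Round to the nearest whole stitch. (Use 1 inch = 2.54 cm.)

52 cm = 20.47 in.
27 stitches / 3.5 in = 7.714 stitches per inch.
20.47 × 7.714 = 157.93 stitches.
Round to nearest → 158.

CO 158 sts.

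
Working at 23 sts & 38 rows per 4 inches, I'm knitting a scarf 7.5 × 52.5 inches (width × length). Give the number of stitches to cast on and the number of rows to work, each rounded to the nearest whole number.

Stitch gauge = 23/4 = 5.75 sts/in; 7.5 × 5.75 = 43.12 → 43 sts.
Row gauge = 38/4 = 9.5 rows/in; 52.5 × 9.5 = 498.75 → 499 rows.

Cast on 43 stitches and work 499 rows.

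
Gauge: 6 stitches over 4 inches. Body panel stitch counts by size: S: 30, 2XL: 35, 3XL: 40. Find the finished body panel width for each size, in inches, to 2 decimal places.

6/4 = 1.5 sts per in.
S: 30 / 1.5 = 20.000 → 20.00 in.
2XL: 35 / 1.5 = 23.333 → 23.33 in.
3XL: 40 / 1.5 = 26.667 → 26.67 in.

S 20.00 inches; 2XL 23.33 inches; 3XL 26.67 inches.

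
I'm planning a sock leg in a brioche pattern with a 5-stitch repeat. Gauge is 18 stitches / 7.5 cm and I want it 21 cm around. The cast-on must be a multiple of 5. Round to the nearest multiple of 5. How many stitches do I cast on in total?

CO 50 sts.

18 / 7.5 = 2.4 sts per cm.
21 × 2.4 = 50.40 sts.
Nearest multiple of 5: 50.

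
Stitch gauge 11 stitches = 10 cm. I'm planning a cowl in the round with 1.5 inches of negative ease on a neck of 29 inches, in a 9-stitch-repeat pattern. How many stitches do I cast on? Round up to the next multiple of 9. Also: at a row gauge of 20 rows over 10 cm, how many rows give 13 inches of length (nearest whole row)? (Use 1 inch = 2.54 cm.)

Cast on 81 stitches; work 66 rows.

Finished = 29 − 1.5 = 27.5 inches.
27.5 inches × 2.54 = 69.85 cm.
11/10 = 1.1 sts per cm; 69.85 × 1.1 = 76.83 sts.
Next multiple of 9 → 81.
13 inches = 33.02 cm; × 2 = 66.04 → 66 rows.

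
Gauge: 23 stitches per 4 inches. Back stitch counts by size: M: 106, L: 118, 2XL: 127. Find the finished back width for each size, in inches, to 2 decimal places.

23/4 = 5.75 sts per in.
M: 106 / 5.75 = 18.435 → 18.43 in.
L: 118 / 5.75 = 20.522 → 20.52 in.
2XL: 127 / 5.75 = 22.087 → 22.09 in.

M 18.43 inches; L 20.52 inches; 2XL 22.09 inches.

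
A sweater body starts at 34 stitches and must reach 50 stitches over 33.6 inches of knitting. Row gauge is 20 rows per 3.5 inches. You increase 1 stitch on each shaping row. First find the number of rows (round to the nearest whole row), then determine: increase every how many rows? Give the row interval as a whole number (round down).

Increase every 12th row.

Rows = 33.6 × 5.714 = 192.0 → 192 rows.
Stitches to add: 16 → 16 shaping rows (at 1 st each).
192 / 16 = 12.00 → every 12 rows.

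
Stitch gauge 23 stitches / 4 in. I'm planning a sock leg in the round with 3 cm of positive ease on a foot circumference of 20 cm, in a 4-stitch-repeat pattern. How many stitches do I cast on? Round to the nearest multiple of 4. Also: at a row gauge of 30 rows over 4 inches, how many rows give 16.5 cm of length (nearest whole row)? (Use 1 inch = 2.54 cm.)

Cast on 52 stitches; work 49 rows.

Finished = 20 + 3 = 23 cm.
23 cm × 1/2.54 = 9.06 inches.
23/4 = 5.75 sts per in; 9.06 × 5.75 = 52.07 sts.
Nearest multiple of 4 → 52.
16.5 cm = 6.50 inches; × 7.5 = 48.72 → 49 rows.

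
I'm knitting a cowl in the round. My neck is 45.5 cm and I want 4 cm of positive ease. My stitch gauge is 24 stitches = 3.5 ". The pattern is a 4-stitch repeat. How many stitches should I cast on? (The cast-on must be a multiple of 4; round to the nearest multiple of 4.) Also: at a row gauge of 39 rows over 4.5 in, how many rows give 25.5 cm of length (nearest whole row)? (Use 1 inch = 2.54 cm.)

Finished = 45.5 + 4 = 49.5 cm.
49.5 cm × 1/2.54 = 19.49 inches.
24/3.5 = 6.857 sts per in; 19.49 × 6.857 = 133.63 sts.
Nearest multiple of 4 → 132.
25.5 cm = 10.04 inches; × 8.667 = 87.01 → 87 rows.

Cast on 132 stitches; work 87 rows.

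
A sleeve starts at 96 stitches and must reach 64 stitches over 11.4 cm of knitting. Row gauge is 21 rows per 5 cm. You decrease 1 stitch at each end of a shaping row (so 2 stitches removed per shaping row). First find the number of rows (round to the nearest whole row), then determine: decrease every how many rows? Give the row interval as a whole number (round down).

Rows = 11.4 × 4.2 = 47.9 → 48 rows.
Stitches to remove: 32 → 16 shaping rows (at 2 st each).
48 / 16 = 3.00 → every 3 rows.

Decrease every 3rd row.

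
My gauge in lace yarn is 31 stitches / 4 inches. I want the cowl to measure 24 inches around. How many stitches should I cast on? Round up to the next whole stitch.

Cast on 186 stitches.

31 stitches / 4 in = 7.75 stitches per inch.
24 × 7.75 = 186.00 stitches.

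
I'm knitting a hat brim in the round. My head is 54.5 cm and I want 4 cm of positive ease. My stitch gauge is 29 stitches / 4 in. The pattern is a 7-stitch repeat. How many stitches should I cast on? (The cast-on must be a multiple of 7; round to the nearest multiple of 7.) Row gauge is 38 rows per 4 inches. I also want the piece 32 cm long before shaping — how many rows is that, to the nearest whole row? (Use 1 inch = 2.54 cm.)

Finished = 54.5 + 4 = 58.5 cm.
58.5 cm × 1/2.54 = 23.03 inches.
29/4 = 7.25 sts per in; 23.03 × 7.25 = 166.98 sts.
Nearest multiple of 7 → 168.
32 cm = 12.60 inches; × 9.5 = 119.69 → 120 rows.

Cast on 168 stitches; work 120 rows.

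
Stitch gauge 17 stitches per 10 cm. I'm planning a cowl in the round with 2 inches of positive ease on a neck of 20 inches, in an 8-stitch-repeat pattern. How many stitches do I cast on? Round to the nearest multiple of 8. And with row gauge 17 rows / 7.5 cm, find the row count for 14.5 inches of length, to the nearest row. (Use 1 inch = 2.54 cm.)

Finished = 20 + 2 = 22 inches.
22 inches × 2.54 = 55.88 cm.
17/10 = 1.7 sts per cm; 55.88 × 1.7 = 95.00 sts.
Nearest multiple of 8 → 96.
14.5 inches = 36.83 cm; × 2.267 = 83.48 → 83 rows.

Cast on 96 stitches; work 83 rows.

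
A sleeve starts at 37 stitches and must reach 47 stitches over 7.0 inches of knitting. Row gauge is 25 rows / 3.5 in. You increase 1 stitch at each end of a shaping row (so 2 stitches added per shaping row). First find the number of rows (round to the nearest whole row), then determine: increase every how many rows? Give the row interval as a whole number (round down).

Rows = 7.0 × 7.143 = 50.0 → 50 rows.
Stitches to add: 10 → 5 shaping rows (at 2 st each).
50 / 5 = 10.00 → every 10 rows.

Increase every 10th row.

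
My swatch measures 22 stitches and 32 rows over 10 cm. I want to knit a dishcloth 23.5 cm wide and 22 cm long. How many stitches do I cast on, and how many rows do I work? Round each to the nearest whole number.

Stitch gauge = 22/10 = 2.2 sts/cm; 23.5 × 2.2 = 51.70 → 52 sts.
Row gauge = 32/10 = 3.2 rows/cm; 22 × 3.2 = 70.40 → 70 rows.

Cast on 52 stitches and work 70 rows.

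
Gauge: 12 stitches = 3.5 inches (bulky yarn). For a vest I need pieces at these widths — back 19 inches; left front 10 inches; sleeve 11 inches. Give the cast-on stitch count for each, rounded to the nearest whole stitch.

Rate = 12/3.5 = 3.429 sts per in.
back: 19 × 3.429 = 65.14 → 65.
left front: 10 × 3.429 = 34.29 → 34.
sleeve: 11 × 3.429 = 37.71 → 38.

back 65; left front 34; sleeve 38.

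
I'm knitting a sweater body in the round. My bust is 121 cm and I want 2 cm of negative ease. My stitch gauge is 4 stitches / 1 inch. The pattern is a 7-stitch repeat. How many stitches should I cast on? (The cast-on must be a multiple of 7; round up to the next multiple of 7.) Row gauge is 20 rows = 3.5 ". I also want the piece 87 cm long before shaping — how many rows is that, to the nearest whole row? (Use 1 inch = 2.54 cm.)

Cast on 189 stitches; work 196 rows.

Finished = 121 − 2 = 119 cm.
119 cm × 1/2.54 = 46.85 inches.
4/1 = 4 sts per in; 46.85 × 4 = 187.40 sts.
Next multiple of 7 → 189.
87 cm = 34.25 inches; × 5.714 = 195.73 → 196 rows.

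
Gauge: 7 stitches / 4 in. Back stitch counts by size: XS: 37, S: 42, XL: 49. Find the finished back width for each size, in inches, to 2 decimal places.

7/4 = 1.75 sts per in.
XS: 37 / 1.75 = 21.143 → 21.14 in.
S: 42 / 1.75 = 24.000 → 24.00 in.
XL: 49 / 1.75 = 28.000 → 28.00 in.

XS 21.14 inches; S 24.00 inches; XL 28.00 inches.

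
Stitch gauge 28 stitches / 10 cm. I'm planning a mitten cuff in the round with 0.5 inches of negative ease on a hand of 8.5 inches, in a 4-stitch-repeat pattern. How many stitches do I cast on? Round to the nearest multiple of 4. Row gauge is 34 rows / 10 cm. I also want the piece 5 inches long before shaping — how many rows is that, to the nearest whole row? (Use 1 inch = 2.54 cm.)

Finished = 8.5 − 0.5 = 8 inches.
8 inches × 2.54 = 20.32 cm.
28/10 = 2.8 sts per cm; 20.32 × 2.8 = 56.90 sts.
Nearest multiple of 4 → 56.
5 inches = 12.70 cm; × 3.4 = 43.18 → 43 rows.

Cast on 56 stitches; work 43 rows.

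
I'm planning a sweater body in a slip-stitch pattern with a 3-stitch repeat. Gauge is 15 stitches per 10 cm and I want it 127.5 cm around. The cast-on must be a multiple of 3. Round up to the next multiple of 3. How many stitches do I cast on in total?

15 / 10 = 1.5 sts per cm.
127.5 × 1.5 = 191.25 sts.
Next multiple of 3: 192.

192 stitches.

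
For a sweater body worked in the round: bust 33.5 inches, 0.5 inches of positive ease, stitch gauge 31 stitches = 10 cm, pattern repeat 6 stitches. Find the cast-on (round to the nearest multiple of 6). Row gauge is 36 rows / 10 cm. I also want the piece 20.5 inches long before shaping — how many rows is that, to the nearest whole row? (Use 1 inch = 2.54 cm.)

Finished = 33.5 + 0.5 = 34 inches.
34 inches × 2.54 = 86.36 cm.
31/10 = 3.1 sts per cm; 86.36 × 3.1 = 267.72 sts.
Nearest multiple of 6 → 270.
20.5 inches = 52.07 cm; × 3.6 = 187.45 → 187 rows.

Cast on 270 stitches; work 187 rows.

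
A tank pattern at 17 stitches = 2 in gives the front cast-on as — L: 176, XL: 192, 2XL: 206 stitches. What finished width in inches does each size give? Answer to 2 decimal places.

17/2 = 8.5 sts per in.
L: 176 / 8.5 = 20.706 → 20.71 in.
XL: 192 / 8.5 = 22.588 → 22.59 in.
2XL: 206 / 8.5 = 24.235 → 24.24 in.

L 20.71 inches; XL 22.59 inches; 2XL 24.24 inches.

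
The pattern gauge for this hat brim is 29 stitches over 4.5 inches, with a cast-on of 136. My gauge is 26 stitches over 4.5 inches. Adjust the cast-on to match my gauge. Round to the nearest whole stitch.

Scale factor = 26 / 29 = 0.897.
136 × 26 / 29 = 121.93 sts.
→ 122 sts.

122 stitches.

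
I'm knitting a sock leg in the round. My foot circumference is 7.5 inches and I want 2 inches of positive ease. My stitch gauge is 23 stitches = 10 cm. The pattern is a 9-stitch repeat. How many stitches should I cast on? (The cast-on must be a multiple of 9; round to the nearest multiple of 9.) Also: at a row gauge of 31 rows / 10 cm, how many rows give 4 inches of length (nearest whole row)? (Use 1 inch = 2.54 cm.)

Cast on 54 stitches; work 31 rows.

Finished = 7.5 + 2 = 9.5 inches.
9.5 inches × 2.54 = 24.13 cm.
23/10 = 2.3 sts per cm; 24.13 × 2.3 = 55.50 sts.
Nearest multiple of 9 → 54.
4 inches = 10.16 cm; × 3.1 = 31.50 → 31 rows.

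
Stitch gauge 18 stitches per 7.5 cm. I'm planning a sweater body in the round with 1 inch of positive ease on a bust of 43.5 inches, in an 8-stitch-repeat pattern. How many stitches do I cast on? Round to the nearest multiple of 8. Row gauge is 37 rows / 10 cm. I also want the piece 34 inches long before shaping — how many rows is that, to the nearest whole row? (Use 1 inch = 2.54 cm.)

Finished = 43.5 + 1 = 44.5 inches.
44.5 inches × 2.54 = 113.03 cm.
18/7.5 = 2.4 sts per cm; 113.03 × 2.4 = 271.27 sts.
Nearest multiple of 8 → 272.
34 inches = 86.36 cm; × 3.7 = 319.53 → 320 rows.

Cast on 272 stitches; work 320 rows.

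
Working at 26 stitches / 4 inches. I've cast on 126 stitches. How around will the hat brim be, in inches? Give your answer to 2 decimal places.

26 stitches / 4 inch = 6.5 stitches per inch.
126 / 6.5 = 19.385 inches.

19.38 inches.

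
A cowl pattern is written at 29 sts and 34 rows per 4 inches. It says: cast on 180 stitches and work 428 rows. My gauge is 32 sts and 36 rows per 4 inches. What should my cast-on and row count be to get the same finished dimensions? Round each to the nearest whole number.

Stitches: 180 × 32/29 = 198.62 → 199.
Rows: 428 × 36/34 = 453.18 → 453.

Cast on 199 stitches; work 453 rows.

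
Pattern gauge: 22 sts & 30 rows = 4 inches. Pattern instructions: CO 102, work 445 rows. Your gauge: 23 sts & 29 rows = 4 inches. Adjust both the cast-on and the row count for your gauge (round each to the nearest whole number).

Stitches: 102 × 23/22 = 106.64 → 107.
Rows: 445 × 29/30 = 430.17 → 430.

Cast on 107 stitches; work 430 rows.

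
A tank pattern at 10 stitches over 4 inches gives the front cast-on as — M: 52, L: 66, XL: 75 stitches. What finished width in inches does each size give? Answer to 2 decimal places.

10/4 = 2.5 sts per in.
M: 52 / 2.5 = 20.800 → 20.80 in.
L: 66 / 2.5 = 26.400 → 26.40 in.
XL: 75 / 2.5 = 30.000 → 30.00 in.

M 20.80 inches; L 26.40 inches; XL 30.00 inches.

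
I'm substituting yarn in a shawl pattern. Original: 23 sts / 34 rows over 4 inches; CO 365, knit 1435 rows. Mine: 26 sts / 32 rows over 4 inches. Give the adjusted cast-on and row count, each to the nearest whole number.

Cast on 413 stitches; work 1351 rows.

Stitches: 365 × 26/23 = 412.61 → 413.
Rows: 1435 × 32/34 = 1350.59 → 1351.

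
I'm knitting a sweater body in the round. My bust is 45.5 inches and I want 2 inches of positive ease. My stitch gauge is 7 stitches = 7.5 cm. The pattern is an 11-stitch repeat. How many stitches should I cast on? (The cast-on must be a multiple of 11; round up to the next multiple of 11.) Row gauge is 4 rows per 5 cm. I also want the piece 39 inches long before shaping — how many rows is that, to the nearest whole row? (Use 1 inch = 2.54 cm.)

Cast on 121 stitches; work 79 rows.

Finished = 45.5 + 2 = 47.5 inches.
47.5 inches × 2.54 = 120.65 cm.
7/7.5 = 0.933 sts per cm; 120.65 × 0.933 = 112.61 sts.
Next multiple of 11 → 121.
39 inches = 99.06 cm; × 0.8 = 79.25 → 79 rows.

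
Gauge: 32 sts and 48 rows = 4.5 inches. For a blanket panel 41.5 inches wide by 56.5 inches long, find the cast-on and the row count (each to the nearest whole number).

Stitch gauge = 32/4.5 = 7.111 sts/in; 41.5 × 7.111 = 295.11 → 295 sts.
Row gauge = 48/4.5 = 10.667 rows/in; 56.5 × 10.667 = 602.67 → 603 rows.

Cast on 295 stitches and work 603 rows.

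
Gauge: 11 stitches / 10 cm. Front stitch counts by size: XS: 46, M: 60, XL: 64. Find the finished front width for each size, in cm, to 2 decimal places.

XS 41.82 cm; M 54.55 cm; XL 58.18 cm.

11/10 = 1.1 sts per cm.
XS: 46 / 1.1 = 41.818 → 41.82 cm.
M: 60 / 1.1 = 54.545 → 54.55 cm.
XL: 64 / 1.1 = 58.182 → 58.18 cm.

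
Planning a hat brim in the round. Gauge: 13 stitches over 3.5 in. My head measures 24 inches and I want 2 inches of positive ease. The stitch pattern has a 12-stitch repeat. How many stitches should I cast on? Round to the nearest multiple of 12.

CO 96 sts.

Finished = 24 + 2 = 26 inches.
13 / 3.5 = 3.714 sts/in.
26 × 3.714 = 96.57 sts.
Nearest multiple of 12: 96.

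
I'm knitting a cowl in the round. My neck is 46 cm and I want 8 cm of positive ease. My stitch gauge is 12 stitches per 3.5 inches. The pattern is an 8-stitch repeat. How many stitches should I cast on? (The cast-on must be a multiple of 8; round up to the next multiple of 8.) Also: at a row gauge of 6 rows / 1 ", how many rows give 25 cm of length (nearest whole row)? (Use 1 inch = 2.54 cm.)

Finished = 46 + 8 = 54 cm.
54 cm × 1/2.54 = 21.26 inches.
12/3.5 = 3.429 sts per in; 21.26 × 3.429 = 72.89 sts.
Next multiple of 8 → 80.
25 cm = 9.84 inches; × 6 = 59.06 → 59 rows.

Cast on 80 stitches; work 59 rows.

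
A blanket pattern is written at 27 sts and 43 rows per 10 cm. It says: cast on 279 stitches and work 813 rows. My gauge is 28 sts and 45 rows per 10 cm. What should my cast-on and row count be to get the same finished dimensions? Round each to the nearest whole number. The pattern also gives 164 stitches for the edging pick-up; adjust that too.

Stitches: 279 × 28/27 = 289.33 → 289.
Rows: 813 × 45/43 = 850.81 → 851.
edging pick-up: 164 × 28/27 = 170.07 → 170.

Cast on 289 stitches; work 851 rows; edging pick-up 170 stitches.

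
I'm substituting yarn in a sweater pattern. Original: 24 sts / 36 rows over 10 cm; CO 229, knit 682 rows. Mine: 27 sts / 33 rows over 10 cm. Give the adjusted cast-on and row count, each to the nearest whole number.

Cast on 258 stitches; work 625 rows.

Stitches: 229 × 27/24 = 257.62 → 258.
Rows: 682 × 33/36 = 625.17 → 625.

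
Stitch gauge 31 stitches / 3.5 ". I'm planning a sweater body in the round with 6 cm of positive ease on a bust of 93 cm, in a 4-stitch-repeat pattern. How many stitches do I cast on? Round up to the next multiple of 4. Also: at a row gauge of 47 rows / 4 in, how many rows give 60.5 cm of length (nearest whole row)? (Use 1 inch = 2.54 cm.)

Finished = 93 + 6 = 99 cm.
99 cm × 1/2.54 = 38.98 inches.
31/3.5 = 8.857 sts per in; 38.98 × 8.857 = 345.22 sts.
Next multiple of 4 → 348.
60.5 cm = 23.82 inches; × 11.75 = 279.87 → 280 rows.

Cast on 348 stitches; work 280 rows.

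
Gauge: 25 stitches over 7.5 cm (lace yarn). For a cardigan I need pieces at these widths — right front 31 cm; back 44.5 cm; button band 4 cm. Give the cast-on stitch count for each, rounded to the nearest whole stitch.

Rate = 25/7.5 = 3.333 sts per cm.
right front: 31 × 3.333 = 103.33 → 103.
back: 44.5 × 3.333 = 148.33 → 148.
button band: 4 × 3.333 = 13.33 → 13.

right front 103; back 148; button band 13.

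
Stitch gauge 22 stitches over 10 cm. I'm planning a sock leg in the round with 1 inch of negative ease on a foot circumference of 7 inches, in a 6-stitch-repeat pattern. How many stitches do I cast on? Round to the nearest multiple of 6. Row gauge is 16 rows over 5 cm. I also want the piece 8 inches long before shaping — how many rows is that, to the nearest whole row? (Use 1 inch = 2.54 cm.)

Finished = 7 − 1 = 6 inches.
6 inches × 2.54 = 15.24 cm.
22/10 = 2.2 sts per cm; 15.24 × 2.2 = 33.53 sts.
Nearest multiple of 6 → 36.
8 inches = 20.32 cm; × 3.2 = 65.02 → 65 rows.

Cast on 36 stitches; work 65 rows.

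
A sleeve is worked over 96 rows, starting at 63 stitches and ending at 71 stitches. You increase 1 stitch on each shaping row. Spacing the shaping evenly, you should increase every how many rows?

Increase every 12th row.

Stitches to add: |71 − 63| = 8.
Shaping rows needed: 8 / 1 = 8.
96 rows / 8 = every 12 rows.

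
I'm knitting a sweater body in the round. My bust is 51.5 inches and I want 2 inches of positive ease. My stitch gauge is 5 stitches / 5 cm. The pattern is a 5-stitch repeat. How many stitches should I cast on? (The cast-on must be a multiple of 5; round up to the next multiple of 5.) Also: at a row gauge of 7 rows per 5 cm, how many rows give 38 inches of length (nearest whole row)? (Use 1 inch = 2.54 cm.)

Finished = 51.5 + 2 = 53.5 inches.
53.5 inches × 2.54 = 135.89 cm.
5/5 = 1 sts per cm; 135.89 × 1 = 135.89 sts.
Next multiple of 5 → 140.
38 inches = 96.52 cm; × 1.4 = 135.13 → 135 rows.

Cast on 140 stitches; work 135 rows.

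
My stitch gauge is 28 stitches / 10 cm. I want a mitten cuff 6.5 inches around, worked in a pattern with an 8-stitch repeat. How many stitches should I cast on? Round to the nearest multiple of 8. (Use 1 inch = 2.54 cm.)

Cast on 48 stitches.

6.5 in = 6.5 × 2.54 = 16.51 cm.
28 / 10 = 2.8 sts/cm.
16.51 × 2.8 = 46.23 sts.
→ 48.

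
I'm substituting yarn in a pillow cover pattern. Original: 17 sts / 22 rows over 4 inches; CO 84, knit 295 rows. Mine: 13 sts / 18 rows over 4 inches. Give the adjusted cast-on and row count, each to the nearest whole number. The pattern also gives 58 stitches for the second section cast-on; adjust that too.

Cast on 64 stitches; work 241 rows; second section cast-on 44 stitches.

Stitches: 84 × 13/17 = 64.24 → 64.
Rows: 295 × 18/22 = 241.36 → 241.
second section cast-on: 58 × 13/17 = 44.35 → 44.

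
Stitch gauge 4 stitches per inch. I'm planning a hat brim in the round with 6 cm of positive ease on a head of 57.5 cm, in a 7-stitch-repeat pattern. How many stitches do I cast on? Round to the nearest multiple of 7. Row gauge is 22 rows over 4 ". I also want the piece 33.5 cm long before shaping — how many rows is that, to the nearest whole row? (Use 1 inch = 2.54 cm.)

Finished = 57.5 + 6 = 63.5 cm.
63.5 cm × 1/2.54 = 25.00 inches.
4/1 = 4 sts per in; 25.00 × 4 = 100.00 sts.
Nearest multiple of 7 → 98.
33.5 cm = 13.19 inches; × 5.5 = 72.54 → 73 rows.

Cast on 98 stitches; work 73 rows.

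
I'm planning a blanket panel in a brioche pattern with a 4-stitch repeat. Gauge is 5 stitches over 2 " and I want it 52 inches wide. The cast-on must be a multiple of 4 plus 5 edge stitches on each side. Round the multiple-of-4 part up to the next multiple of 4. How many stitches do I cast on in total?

5 / 2 = 2.5 sts per inch.
52 × 2.5 = 130.00 sts.
Less 10 edge sts → 120.00 for the repeat.
Next multiple of 4: 120.
Add back 10 edge sts → 130.

CO 130 sts.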